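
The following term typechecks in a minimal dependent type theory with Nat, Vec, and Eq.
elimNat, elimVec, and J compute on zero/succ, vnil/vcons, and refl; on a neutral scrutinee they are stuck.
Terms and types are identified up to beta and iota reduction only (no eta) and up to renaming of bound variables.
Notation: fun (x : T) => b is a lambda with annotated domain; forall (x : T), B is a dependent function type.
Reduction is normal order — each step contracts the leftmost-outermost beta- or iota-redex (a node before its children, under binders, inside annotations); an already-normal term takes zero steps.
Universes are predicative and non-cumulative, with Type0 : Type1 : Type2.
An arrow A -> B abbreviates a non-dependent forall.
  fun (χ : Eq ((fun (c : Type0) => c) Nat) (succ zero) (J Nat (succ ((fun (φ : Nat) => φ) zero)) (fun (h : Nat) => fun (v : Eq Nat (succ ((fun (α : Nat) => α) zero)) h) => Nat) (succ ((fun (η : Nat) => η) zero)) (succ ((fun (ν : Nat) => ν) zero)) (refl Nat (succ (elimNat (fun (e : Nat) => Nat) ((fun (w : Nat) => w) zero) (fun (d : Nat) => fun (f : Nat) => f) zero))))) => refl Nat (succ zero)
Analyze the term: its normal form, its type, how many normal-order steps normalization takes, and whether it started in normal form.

reduced normal form:
  fun (χ : Eq Nat (succ zero) (succ zero)) => refl Nat (succ zero)
type:
  Eq Nat (succ zero) (succ zero) -> Eq Nat (succ zero) (succ zero)
reduction steps (normal order): 3
already normal: no
first contracted redex: a beta-redex


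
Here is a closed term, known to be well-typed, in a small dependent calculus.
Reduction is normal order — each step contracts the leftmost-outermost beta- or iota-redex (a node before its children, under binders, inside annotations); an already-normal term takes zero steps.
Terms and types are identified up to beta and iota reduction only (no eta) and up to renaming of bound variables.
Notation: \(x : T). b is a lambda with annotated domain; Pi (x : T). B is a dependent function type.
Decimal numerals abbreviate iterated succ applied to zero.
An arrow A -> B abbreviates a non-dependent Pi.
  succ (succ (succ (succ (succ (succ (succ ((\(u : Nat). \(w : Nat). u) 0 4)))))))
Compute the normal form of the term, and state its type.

normal form:
  7
inferred type:
  Nat
observation: the term reaches its normal form after 2 normal-order steps.


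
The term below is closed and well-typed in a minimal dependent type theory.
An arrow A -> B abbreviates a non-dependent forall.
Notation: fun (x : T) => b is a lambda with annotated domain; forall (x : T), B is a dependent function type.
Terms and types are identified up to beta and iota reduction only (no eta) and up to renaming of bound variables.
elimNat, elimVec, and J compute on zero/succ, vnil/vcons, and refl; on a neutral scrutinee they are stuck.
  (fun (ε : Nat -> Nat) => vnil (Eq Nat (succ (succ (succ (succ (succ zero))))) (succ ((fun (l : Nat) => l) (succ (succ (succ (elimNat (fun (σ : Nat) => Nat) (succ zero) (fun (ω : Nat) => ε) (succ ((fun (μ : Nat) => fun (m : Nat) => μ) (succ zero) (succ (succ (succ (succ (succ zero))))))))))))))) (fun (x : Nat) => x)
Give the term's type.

the term's type:
  Vec (Eq Nat (succ (succ (succ (succ (succ zero))))) (succ (succ (succ (succ (succ zero)))))) zero


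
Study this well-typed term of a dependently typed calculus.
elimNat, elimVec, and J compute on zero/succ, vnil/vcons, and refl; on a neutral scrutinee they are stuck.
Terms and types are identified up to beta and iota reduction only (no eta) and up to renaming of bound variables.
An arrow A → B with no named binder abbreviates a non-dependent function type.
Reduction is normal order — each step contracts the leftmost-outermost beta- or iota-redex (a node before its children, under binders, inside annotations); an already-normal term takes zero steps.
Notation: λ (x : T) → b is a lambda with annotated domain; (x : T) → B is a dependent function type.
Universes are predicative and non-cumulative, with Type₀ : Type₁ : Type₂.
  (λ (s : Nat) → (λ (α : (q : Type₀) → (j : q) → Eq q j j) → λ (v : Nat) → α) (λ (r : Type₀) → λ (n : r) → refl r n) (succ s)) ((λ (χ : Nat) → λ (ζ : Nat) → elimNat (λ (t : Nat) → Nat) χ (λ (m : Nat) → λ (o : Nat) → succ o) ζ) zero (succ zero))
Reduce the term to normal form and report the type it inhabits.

reduced normal form:
  λ (s : Type₀) → λ (α : s) → refl s α
type:
  (s : Type₀) → (α : s) → Eq s α α


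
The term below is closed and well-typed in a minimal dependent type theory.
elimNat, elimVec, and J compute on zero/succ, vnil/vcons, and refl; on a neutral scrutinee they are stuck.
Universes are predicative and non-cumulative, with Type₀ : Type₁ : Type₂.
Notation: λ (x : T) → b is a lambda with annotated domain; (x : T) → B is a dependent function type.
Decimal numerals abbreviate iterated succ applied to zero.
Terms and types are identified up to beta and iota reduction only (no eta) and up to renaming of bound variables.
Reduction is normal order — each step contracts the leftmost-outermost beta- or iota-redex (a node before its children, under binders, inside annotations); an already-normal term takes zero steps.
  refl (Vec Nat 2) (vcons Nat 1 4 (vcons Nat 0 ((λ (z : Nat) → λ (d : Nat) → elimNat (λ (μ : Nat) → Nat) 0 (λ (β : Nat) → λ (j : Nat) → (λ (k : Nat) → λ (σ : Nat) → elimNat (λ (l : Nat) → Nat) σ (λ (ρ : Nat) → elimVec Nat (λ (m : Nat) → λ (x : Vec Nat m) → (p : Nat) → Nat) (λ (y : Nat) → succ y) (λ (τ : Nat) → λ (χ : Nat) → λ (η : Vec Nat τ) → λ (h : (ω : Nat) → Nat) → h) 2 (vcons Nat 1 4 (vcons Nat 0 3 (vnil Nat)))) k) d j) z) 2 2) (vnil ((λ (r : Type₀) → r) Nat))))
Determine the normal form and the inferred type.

normal form:
  refl (Vec Nat 2) (vcons Nat 1 4 (vcons Nat 0 4 (vnil Nat)))
type:
  Eq (Vec Nat 2) (vcons Nat 1 4 (vcons Nat 0 4 (vnil Nat))) (vcons Nat 1 4 (vcons Nat 0 4 (vnil Nat)))


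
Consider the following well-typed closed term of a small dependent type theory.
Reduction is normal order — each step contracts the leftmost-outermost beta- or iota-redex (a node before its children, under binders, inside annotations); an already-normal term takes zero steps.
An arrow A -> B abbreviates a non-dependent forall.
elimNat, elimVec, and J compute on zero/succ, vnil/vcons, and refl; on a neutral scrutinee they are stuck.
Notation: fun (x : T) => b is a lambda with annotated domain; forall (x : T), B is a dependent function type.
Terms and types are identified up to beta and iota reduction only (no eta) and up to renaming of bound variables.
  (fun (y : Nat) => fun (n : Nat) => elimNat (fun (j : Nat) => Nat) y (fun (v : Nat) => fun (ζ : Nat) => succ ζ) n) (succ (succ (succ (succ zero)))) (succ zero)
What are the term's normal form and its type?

normal form:
  succ (succ (succ (succ (succ zero))))
the term's type:
  Nat
observation: reduction starts at a beta-redex, and 6 normal-order steps reach the normal form.


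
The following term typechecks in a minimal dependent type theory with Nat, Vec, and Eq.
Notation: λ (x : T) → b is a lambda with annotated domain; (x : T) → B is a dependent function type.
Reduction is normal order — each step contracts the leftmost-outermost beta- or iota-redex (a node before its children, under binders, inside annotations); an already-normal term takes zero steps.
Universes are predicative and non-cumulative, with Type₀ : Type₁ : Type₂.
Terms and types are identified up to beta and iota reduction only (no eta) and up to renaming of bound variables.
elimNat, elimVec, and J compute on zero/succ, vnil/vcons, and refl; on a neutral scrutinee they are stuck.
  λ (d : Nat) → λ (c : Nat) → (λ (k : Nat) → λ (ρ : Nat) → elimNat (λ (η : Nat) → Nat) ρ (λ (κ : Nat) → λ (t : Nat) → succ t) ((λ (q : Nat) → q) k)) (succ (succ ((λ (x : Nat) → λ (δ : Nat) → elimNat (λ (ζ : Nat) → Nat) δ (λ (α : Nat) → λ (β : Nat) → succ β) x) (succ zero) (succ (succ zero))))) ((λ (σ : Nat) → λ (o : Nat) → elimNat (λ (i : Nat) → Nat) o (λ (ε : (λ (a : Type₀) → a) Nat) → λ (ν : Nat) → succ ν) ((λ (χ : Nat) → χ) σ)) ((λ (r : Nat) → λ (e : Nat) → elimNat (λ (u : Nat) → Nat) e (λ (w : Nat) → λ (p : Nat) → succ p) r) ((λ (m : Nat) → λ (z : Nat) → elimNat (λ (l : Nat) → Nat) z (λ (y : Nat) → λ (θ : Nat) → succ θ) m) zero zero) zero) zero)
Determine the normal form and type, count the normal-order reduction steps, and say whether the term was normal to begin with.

normal form:
  λ (d : Nat) → λ (c : Nat) → succ (succ (succ (succ (succ zero))))
the term's type:
  (d : Nat) → (c : Nat) → Nat
steps to reach normal form (normal order): 36
already normal: no
first contracted redex: a beta-redex


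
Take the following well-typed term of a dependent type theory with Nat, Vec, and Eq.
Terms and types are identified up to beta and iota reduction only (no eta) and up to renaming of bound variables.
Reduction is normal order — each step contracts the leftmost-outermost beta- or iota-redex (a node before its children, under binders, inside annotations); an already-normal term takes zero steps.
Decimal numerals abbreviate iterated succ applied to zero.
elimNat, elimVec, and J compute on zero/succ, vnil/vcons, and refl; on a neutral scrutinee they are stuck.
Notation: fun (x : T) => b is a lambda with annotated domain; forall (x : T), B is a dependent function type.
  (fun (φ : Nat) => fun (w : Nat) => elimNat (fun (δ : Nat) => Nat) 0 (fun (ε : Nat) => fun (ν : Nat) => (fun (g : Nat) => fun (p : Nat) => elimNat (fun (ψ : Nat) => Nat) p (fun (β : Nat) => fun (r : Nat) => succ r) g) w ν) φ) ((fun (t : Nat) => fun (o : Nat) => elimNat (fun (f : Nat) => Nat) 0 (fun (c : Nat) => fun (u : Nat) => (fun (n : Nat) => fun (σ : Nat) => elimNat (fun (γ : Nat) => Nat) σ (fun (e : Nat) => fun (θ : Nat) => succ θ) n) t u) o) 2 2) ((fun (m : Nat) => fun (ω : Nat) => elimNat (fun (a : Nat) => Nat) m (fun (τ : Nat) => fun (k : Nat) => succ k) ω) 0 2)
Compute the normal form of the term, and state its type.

resulting normal form:
  8
type:
  Nat
observation: normalization takes exactly 60 steps under the normal-order strategy.


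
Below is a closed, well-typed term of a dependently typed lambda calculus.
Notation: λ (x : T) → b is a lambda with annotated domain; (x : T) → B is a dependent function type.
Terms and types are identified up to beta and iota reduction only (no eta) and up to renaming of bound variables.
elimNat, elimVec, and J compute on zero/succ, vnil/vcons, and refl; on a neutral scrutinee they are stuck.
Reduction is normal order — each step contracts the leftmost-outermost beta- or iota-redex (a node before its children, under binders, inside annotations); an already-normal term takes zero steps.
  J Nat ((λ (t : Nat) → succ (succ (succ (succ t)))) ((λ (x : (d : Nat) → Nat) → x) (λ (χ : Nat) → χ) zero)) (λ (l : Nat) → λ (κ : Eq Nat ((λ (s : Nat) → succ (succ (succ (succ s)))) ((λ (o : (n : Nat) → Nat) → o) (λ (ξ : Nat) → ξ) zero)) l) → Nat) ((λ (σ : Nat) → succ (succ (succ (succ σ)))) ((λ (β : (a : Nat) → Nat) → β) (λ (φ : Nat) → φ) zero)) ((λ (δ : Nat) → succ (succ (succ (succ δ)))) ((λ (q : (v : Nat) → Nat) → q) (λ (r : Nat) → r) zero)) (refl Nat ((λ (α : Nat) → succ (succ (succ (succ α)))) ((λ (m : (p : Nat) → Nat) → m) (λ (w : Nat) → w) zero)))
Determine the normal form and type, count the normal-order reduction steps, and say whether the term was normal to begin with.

resulting normal form:
  succ (succ (succ (succ zero)))
type:
  Nat
steps to reach normal form (normal order): 4
term was already normal: no
first contracted redex: a J iota-redex


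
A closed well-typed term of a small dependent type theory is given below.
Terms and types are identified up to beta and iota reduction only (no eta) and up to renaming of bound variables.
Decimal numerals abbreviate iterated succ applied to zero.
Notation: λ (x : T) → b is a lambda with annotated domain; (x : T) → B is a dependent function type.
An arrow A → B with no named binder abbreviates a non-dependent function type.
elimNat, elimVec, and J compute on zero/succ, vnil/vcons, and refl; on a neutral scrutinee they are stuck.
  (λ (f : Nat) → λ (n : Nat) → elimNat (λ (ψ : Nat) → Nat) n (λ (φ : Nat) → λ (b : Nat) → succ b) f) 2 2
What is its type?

type:
  Nat


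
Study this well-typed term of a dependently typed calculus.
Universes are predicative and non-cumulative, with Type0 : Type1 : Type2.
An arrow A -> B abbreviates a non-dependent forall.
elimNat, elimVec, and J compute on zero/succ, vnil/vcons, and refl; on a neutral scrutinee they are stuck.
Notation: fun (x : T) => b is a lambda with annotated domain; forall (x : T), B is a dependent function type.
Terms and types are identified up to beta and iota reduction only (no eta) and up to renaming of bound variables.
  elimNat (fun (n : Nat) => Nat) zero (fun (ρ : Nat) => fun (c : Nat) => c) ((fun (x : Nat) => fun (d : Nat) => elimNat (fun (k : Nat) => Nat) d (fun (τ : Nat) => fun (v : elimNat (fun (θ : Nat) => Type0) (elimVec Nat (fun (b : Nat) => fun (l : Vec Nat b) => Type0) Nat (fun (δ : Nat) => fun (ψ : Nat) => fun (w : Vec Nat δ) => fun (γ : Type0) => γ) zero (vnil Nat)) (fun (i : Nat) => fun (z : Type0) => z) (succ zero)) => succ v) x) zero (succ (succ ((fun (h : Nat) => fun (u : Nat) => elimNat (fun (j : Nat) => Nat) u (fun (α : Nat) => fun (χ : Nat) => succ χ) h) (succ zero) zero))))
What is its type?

inferred type:
  Nat


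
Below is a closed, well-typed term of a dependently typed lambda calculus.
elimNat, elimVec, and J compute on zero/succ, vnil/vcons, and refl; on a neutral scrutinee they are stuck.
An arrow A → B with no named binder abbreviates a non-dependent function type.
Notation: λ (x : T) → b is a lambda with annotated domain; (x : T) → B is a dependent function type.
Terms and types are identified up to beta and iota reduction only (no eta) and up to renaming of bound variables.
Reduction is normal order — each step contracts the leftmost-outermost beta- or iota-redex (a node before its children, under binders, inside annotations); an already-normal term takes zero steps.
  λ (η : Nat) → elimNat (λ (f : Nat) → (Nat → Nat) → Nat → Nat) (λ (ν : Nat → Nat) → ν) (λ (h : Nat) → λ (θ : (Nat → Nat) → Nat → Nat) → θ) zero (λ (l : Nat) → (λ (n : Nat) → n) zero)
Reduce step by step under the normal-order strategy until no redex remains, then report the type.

normal-order reduction sequence:
  λ (η : Nat) → elimNat (λ (f : Nat) → (Nat → Nat) → Nat → Nat) (λ (ν : Nat → Nat) → ν) (λ (h : Nat) → λ (θ : (Nat → Nat) → Nat → Nat) → θ) zero (λ (l : Nat) → (λ (n : Nat) → n) zero)
  ~> λ (η : Nat) → (λ (f : Nat → Nat) → f) (λ (ν : Nat) → (λ (h : Nat) → h) zero)
  ~> λ (η : Nat) → λ (f : Nat) → (λ (ν : Nat) → ν) zero
  ~> λ (η : Nat) → λ (f : Nat) → zero
the term's type:
  Nat → Nat → Nat


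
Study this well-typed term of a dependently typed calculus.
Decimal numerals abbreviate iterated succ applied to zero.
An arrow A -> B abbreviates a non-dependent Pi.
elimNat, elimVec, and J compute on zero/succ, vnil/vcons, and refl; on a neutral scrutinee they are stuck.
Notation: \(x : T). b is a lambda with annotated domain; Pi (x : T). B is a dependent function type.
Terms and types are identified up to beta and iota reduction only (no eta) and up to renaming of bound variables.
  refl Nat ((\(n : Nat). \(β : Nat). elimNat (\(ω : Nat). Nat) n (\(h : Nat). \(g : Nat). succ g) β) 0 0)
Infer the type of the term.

inferred type:
  Eq Nat 0 0


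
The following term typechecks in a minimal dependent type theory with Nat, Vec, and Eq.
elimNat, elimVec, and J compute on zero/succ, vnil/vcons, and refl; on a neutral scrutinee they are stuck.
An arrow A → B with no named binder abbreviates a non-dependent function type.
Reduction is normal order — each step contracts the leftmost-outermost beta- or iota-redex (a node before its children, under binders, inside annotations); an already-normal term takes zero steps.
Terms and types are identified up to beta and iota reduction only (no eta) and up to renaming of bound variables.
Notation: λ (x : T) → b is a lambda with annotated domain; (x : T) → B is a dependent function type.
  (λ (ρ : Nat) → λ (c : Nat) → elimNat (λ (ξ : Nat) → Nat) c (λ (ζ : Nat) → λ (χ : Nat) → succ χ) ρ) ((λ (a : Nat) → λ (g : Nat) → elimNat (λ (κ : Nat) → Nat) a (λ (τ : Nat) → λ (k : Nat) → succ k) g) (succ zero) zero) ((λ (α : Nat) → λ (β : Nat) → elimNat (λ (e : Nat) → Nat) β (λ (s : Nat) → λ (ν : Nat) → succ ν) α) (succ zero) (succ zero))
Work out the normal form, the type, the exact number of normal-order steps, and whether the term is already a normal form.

resulting normal form:
  succ (succ (succ zero))
inferred type:
  Nat
steps to reach normal form (normal order): 15
already normal: no
first contracted redex: a beta-redex


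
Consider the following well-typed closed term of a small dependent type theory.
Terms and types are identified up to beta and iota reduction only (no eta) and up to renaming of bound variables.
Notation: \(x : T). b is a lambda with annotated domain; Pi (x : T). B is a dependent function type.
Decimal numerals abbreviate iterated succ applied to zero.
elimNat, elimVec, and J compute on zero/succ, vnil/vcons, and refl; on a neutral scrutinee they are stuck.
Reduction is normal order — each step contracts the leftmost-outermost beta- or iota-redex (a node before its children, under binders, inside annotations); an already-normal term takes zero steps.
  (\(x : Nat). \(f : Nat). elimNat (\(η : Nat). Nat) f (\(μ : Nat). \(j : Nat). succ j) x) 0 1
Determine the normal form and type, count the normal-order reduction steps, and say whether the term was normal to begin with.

reduced normal form:
  1
inferred type:
  Nat
steps to reach normal form (normal order): 3
already normal: no
first contracted redex: a beta-redex


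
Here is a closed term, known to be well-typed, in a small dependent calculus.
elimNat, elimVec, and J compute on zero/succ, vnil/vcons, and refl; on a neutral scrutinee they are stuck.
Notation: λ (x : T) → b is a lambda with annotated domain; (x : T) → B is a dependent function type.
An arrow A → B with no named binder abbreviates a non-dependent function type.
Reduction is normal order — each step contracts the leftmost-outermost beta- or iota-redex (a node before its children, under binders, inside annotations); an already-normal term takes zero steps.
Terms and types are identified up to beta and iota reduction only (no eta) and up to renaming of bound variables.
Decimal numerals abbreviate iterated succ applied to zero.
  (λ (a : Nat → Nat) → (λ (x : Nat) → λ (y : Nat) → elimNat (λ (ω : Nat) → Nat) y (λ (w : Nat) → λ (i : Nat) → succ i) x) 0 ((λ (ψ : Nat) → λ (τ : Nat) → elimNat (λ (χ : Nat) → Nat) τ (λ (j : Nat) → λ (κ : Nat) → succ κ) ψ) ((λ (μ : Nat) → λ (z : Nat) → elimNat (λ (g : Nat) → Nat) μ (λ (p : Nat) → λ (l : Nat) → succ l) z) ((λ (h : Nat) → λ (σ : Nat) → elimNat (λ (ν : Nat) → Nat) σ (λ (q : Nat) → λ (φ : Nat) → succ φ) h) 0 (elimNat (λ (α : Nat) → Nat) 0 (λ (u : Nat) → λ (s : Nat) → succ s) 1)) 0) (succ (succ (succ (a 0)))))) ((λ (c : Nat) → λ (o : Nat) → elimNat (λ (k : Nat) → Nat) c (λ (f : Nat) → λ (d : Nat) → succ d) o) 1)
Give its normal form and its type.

resulting normal form:
  5
type:
  Nat
observation: reduction starts at a beta-redex, and 23 normal-order steps reach the normal form.


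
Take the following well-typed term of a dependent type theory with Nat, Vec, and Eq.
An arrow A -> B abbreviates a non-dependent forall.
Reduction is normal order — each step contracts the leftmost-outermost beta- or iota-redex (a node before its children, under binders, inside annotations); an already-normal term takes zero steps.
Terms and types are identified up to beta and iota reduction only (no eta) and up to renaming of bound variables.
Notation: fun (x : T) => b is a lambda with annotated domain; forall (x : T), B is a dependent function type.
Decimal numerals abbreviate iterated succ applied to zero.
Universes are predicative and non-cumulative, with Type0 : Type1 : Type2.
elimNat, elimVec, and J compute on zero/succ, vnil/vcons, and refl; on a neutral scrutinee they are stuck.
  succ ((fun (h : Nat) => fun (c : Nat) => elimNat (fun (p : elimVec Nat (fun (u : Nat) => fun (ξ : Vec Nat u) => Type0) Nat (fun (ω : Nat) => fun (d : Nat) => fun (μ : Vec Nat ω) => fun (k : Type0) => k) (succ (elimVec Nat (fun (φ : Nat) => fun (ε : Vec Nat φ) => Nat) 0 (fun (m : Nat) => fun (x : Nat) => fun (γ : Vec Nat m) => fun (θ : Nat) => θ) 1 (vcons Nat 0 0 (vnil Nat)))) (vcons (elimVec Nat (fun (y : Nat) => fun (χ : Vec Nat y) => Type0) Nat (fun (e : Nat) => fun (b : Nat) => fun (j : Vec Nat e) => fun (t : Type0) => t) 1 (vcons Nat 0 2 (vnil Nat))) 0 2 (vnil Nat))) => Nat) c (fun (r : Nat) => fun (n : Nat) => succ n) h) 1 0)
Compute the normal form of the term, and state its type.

normal form:
  2
the term's type:
  Nat
observation: the first redex contracted is a beta-redex; the normal form is reached in 6 normal-order steps.


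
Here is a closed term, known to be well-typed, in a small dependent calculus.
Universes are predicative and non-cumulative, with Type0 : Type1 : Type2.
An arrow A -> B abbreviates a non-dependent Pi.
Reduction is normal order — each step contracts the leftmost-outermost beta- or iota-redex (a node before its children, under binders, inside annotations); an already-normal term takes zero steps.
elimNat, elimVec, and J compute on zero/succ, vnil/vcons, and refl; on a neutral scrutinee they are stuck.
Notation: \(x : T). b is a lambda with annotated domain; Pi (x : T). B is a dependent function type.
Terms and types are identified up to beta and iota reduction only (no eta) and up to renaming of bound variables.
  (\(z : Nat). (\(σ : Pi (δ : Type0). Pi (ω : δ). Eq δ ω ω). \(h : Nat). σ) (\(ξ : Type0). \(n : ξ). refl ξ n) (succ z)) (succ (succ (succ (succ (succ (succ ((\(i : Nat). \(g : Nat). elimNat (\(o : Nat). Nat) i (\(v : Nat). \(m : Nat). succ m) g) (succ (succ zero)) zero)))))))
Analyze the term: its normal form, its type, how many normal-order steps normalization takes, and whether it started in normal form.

normal form:
  \(z : Type0). \(σ : z). refl z σ
type:
  Pi (z : Type0). Pi (σ : z). Eq z σ σ
reduction steps (normal order): 3
term was already normal: no
first redex: a beta-redex


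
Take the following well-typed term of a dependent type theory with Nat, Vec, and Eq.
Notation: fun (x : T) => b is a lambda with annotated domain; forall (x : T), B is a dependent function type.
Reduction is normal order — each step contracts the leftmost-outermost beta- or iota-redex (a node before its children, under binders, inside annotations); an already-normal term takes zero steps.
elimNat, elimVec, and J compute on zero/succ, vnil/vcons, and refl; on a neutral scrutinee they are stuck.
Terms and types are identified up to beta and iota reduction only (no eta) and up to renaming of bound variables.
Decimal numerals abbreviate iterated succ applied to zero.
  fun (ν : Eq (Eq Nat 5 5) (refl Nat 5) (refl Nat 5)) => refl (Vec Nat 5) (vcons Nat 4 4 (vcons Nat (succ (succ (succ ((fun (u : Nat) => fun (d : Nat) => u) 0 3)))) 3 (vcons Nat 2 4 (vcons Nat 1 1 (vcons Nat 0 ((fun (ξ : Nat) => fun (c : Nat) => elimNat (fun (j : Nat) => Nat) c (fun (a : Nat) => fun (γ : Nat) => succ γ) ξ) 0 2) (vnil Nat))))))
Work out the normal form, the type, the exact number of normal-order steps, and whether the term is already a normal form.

reduced normal form:
  fun (ν : Eq (Eq Nat 5 5) (refl Nat 5) (refl Nat 5)) => refl (Vec Nat 5) (vcons Nat 4 4 (vcons Nat 3 3 (vcons Nat 2 4 (vcons Nat 1 1 (vcons Nat 0 2 (vnil Nat))))))
inferred type:
  forall (ν : Eq (Eq Nat 5 5) (refl Nat 5) (refl Nat 5)), Eq (Vec Nat 5) (vcons Nat 4 4 (vcons Nat 3 3 (vcons Nat 2 4 (vcons Nat 1 1 (vcons Nat 0 2 (vnil Nat)))))) (vcons Nat 4 4 (vcons Nat 3 3 (vcons Nat 2 4 (vcons Nat 1 1 (vcons Nat 0 2 (vnil Nat))))))
normal-order step count: 5
term was already normal: no
first contracted redex: a beta-redex


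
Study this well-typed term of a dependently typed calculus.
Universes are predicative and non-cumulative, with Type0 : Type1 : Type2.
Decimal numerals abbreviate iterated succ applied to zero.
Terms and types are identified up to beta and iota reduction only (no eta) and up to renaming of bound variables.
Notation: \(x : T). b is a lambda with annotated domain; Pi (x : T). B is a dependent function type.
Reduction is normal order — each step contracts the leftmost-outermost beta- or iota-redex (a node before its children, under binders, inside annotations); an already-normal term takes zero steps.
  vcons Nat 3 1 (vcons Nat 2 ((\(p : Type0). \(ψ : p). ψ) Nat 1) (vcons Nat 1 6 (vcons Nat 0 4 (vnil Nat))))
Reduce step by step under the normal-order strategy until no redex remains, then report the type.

normal-order reduction sequence:
  vcons Nat 3 1 (vcons Nat 2 ((\(p : Type0). \(ψ : p). ψ) Nat 1) (vcons Nat 1 6 (vcons Nat 0 4 (vnil Nat))))
  ~> vcons Nat 3 1 (vcons Nat 2 ((\(p : Nat). p) 1) (vcons Nat 1 6 (vcons Nat 0 4 (vnil Nat))))
  ~> vcons Nat 3 1 (vcons Nat 2 1 (vcons Nat 1 6 (vcons Nat 0 4 (vnil Nat))))
inferred type:
  Vec Nat 4


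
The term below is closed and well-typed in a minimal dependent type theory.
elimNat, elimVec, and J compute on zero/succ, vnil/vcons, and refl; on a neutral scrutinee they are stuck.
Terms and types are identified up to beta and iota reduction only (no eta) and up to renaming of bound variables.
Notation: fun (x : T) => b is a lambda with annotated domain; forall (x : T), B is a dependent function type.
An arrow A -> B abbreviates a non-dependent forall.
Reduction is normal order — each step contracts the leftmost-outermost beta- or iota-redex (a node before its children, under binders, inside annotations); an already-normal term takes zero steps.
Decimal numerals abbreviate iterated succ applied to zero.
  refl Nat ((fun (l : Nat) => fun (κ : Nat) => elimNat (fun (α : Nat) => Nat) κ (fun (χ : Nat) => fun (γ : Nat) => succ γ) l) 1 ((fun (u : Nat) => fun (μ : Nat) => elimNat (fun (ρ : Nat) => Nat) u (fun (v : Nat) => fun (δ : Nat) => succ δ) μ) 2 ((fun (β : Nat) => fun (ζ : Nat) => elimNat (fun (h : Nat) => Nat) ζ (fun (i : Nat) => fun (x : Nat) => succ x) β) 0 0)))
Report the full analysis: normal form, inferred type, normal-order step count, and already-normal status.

normal form:
  refl Nat 3
inferred type:
  Eq Nat 3 3
steps to reach normal form (normal order): 12
started in normal form: no
first contracted redex: a beta-redex


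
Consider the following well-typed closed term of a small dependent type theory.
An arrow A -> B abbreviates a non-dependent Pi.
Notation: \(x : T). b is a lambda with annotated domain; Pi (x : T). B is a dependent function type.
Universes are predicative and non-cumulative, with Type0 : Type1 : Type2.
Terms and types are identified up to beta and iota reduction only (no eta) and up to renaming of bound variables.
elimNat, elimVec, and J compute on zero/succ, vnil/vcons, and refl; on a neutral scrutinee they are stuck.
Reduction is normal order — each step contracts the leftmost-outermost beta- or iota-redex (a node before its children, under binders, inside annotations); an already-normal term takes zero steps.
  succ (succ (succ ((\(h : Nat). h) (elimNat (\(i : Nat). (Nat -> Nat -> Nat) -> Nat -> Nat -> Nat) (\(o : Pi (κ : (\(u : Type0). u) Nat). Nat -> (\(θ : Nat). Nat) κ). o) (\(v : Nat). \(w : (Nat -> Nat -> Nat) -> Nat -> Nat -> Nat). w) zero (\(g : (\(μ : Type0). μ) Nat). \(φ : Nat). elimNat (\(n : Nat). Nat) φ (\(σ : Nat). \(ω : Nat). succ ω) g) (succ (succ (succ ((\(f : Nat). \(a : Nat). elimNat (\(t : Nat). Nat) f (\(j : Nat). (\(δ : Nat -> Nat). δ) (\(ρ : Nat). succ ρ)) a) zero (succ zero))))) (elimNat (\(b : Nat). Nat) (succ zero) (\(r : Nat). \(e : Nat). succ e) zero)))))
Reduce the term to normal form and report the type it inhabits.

reduced normal form:
  succ (succ (succ (succ (succ (succ (succ (succ zero)))))))
inferred type:
  Nat


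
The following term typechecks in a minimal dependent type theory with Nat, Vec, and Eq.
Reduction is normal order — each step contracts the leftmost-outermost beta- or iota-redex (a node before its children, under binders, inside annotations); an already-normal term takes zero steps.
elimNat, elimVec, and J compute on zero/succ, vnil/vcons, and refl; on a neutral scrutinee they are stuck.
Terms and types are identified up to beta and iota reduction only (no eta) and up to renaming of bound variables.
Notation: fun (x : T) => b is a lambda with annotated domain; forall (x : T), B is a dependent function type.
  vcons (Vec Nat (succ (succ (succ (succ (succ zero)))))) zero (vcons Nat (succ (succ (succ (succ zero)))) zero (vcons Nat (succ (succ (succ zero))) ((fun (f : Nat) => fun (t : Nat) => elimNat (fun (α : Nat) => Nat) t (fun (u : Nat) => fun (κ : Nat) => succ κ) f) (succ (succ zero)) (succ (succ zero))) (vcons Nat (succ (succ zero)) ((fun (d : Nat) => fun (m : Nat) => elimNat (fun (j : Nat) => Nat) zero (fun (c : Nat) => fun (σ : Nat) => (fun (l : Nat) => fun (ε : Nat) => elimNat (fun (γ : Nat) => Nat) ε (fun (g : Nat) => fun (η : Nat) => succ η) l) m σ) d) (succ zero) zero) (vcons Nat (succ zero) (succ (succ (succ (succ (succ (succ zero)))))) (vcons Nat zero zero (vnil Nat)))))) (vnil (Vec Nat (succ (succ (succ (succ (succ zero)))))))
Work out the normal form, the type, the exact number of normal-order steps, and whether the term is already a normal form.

normal form:
  vcons (Vec Nat (succ (succ (succ (succ (succ zero)))))) zero (vcons Nat (succ (succ (succ (succ zero)))) zero (vcons Nat (succ (succ (succ zero))) (succ (succ (succ (succ zero)))) (vcons Nat (succ (succ zero)) zero (vcons Nat (succ zero) (succ (succ (succ (succ (succ (succ zero)))))) (vcons Nat zero zero (vnil Nat)))))) (vnil (Vec Nat (succ (succ (succ (succ (succ zero)))))))
type:
  Vec (Vec Nat (succ (succ (succ (succ (succ zero)))))) (succ zero)
normal-order step count: 18
already normal: no
first contracted redex: a beta-redex


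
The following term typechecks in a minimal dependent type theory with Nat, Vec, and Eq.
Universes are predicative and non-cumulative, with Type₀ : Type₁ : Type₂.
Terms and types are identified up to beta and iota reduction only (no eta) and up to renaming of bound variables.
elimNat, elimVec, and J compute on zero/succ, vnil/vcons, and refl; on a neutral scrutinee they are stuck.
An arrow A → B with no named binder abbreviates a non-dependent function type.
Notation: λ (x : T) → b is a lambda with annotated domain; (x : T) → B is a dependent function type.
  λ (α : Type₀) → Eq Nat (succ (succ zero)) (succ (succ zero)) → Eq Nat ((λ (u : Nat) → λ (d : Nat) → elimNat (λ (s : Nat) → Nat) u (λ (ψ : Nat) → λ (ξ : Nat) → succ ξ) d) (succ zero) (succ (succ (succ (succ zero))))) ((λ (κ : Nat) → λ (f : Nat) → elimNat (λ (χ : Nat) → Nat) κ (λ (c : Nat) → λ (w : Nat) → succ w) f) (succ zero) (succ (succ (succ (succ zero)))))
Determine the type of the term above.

the term's type:
  Type₀ → Type₀


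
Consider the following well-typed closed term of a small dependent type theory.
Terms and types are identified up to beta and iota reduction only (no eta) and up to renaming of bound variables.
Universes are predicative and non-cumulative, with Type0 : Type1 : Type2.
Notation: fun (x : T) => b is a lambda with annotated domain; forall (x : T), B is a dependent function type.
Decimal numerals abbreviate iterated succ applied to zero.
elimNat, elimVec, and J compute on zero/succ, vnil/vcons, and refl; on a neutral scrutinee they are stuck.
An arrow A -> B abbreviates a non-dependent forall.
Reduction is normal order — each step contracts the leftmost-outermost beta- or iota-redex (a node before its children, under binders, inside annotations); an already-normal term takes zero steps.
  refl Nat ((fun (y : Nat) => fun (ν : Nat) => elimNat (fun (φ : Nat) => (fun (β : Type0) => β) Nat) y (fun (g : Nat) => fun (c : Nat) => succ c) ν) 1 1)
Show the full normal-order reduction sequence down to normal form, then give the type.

reduction (normal order):
  refl Nat ((fun (y : Nat) => fun (ν : Nat) => elimNat (fun (φ : Nat) => (fun (β : Type0) => β) Nat) y (fun (g : Nat) => fun (c : Nat) => succ c) ν) 1 1)
  ~> refl Nat ((fun (y : Nat) => elimNat (fun (ν : Nat) => (fun (φ : Type0) => φ) Nat) 1 (fun (β : Nat) => fun (g : Nat) => succ g) y) 1)
  ~> refl Nat (elimNat (fun (y : Nat) => (fun (ν : Type0) => ν) Nat) 1 (fun (φ : Nat) => fun (β : Nat) => succ β) 1)
  ~> refl Nat ((fun (y : Nat) => fun (ν : Nat) => succ ν) 0 (elimNat (fun (φ : Nat) => (fun (β : Type0) => β) Nat) 1 (fun (g : Nat) => fun (c : Nat) => succ c) 0))
  ~> refl Nat ((fun (y : Nat) => succ y) (elimNat (fun (ν : Nat) => (fun (φ : Type0) => φ) Nat) 1 (fun (β : Nat) => fun (g : Nat) => succ g) 0))
  ~> refl Nat (succ (elimNat (fun (y : Nat) => (fun (ν : Type0) => ν) Nat) 1 (fun (φ : Nat) => fun (β : Nat) => succ β) 0))
  ~> refl Nat 2
the term's type:
  Eq Nat 2 2


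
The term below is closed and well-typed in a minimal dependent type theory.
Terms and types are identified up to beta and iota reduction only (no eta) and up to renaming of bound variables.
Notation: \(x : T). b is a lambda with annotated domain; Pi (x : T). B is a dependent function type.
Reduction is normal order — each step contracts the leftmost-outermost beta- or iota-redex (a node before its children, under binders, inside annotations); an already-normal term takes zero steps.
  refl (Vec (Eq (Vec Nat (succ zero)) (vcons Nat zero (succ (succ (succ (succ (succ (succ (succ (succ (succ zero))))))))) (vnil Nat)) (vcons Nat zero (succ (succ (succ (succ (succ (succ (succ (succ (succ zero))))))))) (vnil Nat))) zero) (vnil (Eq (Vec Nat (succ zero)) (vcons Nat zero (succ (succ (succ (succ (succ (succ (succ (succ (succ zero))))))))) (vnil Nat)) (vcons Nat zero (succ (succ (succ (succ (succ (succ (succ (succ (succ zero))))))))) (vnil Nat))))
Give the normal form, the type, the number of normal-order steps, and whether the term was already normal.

normal form:
  refl (Vec (Eq (Vec Nat (succ zero)) (vcons Nat zero (succ (succ (succ (succ (succ (succ (succ (succ (succ zero))))))))) (vnil Nat)) (vcons Nat zero (succ (succ (succ (succ (succ (succ (succ (succ (succ zero))))))))) (vnil Nat))) zero) (vnil (Eq (Vec Nat (succ zero)) (vcons Nat zero (succ (succ (succ (succ (succ (succ (succ (succ (succ zero))))))))) (vnil Nat)) (vcons Nat zero (succ (succ (succ (succ (succ (succ (succ (succ (succ zero))))))))) (vnil Nat))))
type:
  Eq (Vec (Eq (Vec Nat (succ zero)) (vcons Nat zero (succ (succ (succ (succ (succ (succ (succ (succ (succ zero))))))))) (vnil Nat)) (vcons Nat zero (succ (succ (succ (succ (succ (succ (succ (succ (succ zero))))))))) (vnil Nat))) zero) (vnil (Eq (Vec Nat (succ zero)) (vcons Nat zero (succ (succ (succ (succ (succ (succ (succ (succ (succ zero))))))))) (vnil Nat)) (vcons Nat zero (succ (succ (succ (succ (succ (succ (succ (succ (succ zero))))))))) (vnil Nat)))) (vnil (Eq (Vec Nat (succ zero)) (vcons Nat zero (succ (succ (succ (succ (succ (succ (succ (succ (succ zero))))))))) (vnil Nat)) (vcons Nat zero (succ (succ (succ (succ (succ (succ (succ (succ (succ zero))))))))) (vnil Nat))))
steps to reach normal form (normal order): 0
already normal: yes


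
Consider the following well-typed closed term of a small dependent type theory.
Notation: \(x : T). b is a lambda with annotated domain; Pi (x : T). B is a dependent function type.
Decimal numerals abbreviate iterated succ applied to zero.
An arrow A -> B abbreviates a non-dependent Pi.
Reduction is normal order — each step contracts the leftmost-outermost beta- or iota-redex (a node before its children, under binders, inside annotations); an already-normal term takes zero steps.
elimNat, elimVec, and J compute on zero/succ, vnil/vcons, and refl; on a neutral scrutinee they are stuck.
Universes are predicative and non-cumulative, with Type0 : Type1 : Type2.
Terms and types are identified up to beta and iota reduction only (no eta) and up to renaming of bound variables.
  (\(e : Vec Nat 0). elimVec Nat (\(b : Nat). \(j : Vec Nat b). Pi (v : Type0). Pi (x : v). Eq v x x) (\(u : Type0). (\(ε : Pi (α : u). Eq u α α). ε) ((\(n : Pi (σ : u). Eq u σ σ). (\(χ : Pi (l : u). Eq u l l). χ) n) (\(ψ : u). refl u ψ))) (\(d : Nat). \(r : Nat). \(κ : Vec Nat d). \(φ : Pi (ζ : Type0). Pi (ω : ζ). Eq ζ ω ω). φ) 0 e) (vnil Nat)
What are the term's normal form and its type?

reduced normal form:
  \(e : Type0). \(b : e). refl e b
type:
  Pi (e : Type0). Pi (b : e). Eq e b b


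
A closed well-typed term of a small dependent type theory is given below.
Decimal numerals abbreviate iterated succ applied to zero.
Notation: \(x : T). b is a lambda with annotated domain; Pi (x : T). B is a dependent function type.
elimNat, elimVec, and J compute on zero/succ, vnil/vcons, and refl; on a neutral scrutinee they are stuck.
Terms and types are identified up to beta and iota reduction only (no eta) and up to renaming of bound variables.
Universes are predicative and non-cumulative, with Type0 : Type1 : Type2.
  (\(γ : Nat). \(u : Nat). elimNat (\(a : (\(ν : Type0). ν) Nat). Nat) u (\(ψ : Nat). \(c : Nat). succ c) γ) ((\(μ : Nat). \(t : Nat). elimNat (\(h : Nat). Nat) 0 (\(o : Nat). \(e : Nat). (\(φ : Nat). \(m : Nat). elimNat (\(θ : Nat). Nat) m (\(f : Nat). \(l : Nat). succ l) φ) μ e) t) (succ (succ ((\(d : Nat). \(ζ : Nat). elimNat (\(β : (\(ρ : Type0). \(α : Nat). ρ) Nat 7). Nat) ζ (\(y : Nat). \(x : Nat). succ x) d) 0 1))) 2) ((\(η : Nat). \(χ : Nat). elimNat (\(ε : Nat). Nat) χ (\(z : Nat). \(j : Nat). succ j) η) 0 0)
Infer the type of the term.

the term's type:
  Nat


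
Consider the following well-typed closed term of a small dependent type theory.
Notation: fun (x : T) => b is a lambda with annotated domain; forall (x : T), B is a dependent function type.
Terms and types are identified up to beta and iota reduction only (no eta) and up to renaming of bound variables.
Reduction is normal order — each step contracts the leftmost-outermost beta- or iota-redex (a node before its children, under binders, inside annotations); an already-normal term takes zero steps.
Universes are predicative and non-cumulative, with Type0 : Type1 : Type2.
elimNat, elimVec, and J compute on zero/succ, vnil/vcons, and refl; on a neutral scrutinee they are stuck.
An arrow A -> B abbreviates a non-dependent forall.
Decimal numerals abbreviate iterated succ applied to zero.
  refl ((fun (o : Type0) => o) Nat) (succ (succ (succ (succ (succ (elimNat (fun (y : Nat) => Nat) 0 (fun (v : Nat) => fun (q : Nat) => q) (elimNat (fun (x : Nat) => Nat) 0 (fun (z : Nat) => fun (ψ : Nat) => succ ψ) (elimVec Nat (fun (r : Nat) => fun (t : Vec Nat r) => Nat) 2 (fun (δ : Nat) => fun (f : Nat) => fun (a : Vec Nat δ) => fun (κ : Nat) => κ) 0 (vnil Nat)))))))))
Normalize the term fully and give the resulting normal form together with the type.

reduced normal form:
  refl Nat 5
type:
  Eq Nat 5 5
observation: normalization takes exactly 16 steps under the normal-order strategy.


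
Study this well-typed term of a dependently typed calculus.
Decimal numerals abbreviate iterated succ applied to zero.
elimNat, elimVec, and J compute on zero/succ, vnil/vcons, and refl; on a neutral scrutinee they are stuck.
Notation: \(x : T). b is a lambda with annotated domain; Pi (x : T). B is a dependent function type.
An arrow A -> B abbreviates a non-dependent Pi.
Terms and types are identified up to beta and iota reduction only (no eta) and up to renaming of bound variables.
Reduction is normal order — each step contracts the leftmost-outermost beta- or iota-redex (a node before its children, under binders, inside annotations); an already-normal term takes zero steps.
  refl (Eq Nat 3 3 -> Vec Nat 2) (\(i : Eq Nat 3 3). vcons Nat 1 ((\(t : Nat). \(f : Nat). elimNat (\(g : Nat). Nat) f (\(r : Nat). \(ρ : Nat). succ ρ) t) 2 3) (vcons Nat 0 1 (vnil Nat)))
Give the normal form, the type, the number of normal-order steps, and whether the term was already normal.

resulting normal form:
  refl (Eq Nat 3 3 -> Vec Nat 2) (\(i : Eq Nat 3 3). vcons Nat 1 5 (vcons Nat 0 1 (vnil Nat)))
the term's type:
  Eq (Eq Nat 3 3 -> Vec Nat 2) (\(i : Eq Nat 3 3). vcons Nat 1 5 (vcons Nat 0 1 (vnil Nat))) (\(t : Eq Nat 3 3). vcons Nat 1 5 (vcons Nat 0 1 (vnil Nat)))
steps to reach normal form (normal order): 9
term was already normal: no
first contracted redex: a beta-redex
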